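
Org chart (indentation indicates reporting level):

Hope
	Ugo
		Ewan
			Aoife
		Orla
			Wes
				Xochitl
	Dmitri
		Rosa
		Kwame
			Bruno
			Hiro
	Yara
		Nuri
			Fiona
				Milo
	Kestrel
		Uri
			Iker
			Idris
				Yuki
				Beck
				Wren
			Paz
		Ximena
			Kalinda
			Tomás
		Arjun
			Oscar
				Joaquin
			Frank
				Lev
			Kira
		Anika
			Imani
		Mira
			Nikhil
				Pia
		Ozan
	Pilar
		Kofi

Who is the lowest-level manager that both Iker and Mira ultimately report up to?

Kestrel

Iker's chain of managers is Uri, Kestrel, Hope. Mira's chain of managers is Kestrel, Hope. The first manager that appears in both chains is Kestrel.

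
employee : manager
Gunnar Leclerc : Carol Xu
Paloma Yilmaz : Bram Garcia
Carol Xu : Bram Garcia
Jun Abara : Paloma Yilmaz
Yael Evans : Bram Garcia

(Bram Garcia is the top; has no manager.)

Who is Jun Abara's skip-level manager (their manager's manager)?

Bram Garcia

Jun Abara reports to Paloma Yilmaz, and Paloma Yilmaz reports to Bram Garcia. So Jun Abara's skip-level manager is Bram Garcia.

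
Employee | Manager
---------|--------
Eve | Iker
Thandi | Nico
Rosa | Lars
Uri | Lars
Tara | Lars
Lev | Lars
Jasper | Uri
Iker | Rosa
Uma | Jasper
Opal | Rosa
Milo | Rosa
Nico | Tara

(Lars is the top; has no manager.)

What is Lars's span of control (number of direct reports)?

Lars directly manages Lev, Rosa, Tara, Uri. That is 4 direct reports.

4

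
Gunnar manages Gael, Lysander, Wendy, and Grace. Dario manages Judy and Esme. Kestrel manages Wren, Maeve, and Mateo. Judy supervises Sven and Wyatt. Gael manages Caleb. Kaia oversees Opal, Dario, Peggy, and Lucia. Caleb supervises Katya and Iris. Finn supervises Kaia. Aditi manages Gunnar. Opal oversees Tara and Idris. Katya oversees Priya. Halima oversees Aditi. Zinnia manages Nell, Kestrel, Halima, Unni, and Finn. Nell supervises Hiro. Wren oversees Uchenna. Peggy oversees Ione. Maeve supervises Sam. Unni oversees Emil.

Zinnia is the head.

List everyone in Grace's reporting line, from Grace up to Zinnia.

Grace reports to Gunnar. Gunnar reports to Aditi. Aditi reports to Halima. Halima reports to Zinnia. Zinnia is at the top.

Grace -> Gunnar -> Aditi -> Halima -> Zinnia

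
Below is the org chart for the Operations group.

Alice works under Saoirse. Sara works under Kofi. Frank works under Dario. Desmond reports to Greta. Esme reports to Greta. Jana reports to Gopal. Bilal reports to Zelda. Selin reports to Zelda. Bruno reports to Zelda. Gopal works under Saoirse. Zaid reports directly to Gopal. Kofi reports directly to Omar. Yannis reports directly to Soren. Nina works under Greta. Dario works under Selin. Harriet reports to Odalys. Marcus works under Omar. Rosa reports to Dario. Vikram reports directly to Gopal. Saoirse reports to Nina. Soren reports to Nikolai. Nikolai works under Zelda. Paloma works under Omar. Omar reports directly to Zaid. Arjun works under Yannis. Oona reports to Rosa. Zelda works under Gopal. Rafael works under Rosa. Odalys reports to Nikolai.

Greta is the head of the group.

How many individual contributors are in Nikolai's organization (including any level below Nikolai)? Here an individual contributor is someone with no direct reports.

The people in Nikolai's organization with no one reporting to them are Harriet, Arjun. That is 2.

2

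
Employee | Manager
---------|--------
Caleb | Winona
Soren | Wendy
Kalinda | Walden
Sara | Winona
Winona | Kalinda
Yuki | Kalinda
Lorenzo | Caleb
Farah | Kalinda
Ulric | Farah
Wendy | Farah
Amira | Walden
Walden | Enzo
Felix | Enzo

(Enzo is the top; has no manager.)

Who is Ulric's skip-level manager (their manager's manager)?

Kalinda

Ulric reports to Farah, and Farah reports to Kalinda. So Ulric's skip-level manager is Kalinda.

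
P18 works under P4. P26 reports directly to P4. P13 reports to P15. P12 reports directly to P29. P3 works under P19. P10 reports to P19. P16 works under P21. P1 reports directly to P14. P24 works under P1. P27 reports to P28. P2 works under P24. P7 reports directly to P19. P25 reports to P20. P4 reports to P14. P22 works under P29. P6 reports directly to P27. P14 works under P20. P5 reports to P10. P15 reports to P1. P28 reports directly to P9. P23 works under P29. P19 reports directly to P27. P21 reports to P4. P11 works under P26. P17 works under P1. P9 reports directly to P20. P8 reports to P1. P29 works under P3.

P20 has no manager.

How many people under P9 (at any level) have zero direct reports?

6

The people in P9's organization with no one reporting to them are P6, P5, P7, P22, P23, P12. That is 6.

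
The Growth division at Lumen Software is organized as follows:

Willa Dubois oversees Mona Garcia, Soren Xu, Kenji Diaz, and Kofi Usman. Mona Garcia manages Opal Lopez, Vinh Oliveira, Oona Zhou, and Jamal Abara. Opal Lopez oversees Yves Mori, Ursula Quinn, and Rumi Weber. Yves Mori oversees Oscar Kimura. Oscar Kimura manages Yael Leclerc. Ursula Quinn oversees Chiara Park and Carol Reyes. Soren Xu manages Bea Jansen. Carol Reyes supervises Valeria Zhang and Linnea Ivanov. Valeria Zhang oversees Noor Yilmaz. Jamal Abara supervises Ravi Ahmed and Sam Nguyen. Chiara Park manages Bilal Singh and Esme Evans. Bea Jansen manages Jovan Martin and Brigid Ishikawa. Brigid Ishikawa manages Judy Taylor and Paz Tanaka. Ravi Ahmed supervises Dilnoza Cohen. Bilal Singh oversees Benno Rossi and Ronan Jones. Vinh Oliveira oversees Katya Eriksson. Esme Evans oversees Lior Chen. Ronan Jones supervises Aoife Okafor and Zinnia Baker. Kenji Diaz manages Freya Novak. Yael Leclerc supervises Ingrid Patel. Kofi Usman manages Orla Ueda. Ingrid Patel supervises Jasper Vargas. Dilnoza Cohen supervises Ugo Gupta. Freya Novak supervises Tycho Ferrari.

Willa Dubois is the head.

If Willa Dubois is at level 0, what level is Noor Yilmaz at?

6

Chain from Noor Yilmaz up to Willa Dubois: Noor Yilmaz → Valeria Zhang → Carol Reyes → Ursula Quinn → Opal Lopez → Mona Garcia → Willa Dubois. That is 6 steps up, so Noor Yilmaz is 6 levels below Willa Dubois.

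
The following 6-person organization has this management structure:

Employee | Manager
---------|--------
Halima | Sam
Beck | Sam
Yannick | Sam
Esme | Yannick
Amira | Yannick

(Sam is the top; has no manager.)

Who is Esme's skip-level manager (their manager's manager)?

Esme reports to Yannick, and Yannick reports to Sam. So Esme's skip-level manager is Sam.

Sam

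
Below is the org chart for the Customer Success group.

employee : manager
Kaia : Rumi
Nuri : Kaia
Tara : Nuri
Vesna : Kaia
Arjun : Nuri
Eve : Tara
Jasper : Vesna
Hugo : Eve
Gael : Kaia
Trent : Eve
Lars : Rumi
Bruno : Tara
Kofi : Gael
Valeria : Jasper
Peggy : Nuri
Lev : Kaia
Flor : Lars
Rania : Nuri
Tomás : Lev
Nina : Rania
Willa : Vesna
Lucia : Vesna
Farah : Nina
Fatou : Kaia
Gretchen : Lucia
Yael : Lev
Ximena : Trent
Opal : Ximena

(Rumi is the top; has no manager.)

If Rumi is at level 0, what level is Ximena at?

Chain from Ximena up to Rumi: Ximena → Trent → Eve → Tara → Nuri → Kaia → Rumi. That is 6 steps up, so Ximena is 6 levels below Rumi.

6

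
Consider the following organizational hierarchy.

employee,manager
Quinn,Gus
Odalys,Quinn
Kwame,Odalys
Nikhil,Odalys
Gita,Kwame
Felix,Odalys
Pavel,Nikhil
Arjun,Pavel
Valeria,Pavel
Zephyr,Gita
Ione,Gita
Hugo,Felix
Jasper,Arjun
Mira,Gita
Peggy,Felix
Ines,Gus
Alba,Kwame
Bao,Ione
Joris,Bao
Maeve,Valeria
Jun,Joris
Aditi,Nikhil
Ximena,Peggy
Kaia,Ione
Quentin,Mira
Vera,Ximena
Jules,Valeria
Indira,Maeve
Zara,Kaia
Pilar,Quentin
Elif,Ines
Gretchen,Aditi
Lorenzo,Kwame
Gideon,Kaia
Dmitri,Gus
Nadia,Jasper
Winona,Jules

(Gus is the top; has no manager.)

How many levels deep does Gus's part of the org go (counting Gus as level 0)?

The longest chain under Gus runs Gus → Quinn → Odalys → Kwame → Gita → Ione → Bao → Joris → Jun, which is 8 levels below Gus.

8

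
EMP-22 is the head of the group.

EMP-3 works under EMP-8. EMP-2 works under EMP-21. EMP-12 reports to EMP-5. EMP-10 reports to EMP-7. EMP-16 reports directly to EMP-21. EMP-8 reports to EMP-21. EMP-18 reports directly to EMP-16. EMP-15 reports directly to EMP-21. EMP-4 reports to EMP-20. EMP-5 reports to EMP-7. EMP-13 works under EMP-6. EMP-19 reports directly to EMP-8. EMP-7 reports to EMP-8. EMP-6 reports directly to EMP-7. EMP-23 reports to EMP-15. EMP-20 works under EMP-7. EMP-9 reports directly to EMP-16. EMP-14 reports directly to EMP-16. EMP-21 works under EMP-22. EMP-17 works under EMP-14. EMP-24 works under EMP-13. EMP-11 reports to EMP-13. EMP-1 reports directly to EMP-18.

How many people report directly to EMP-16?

3

EMP-16 directly manages EMP-9, EMP-18, EMP-14. That is 3 direct reports.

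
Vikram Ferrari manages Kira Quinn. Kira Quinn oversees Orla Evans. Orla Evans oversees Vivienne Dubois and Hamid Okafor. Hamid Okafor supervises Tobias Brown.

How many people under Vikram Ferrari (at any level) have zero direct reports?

2

The people in Vikram Ferrari's organization with no one reporting to them are Tobias Brown, Vivienne Dubois. That is 2.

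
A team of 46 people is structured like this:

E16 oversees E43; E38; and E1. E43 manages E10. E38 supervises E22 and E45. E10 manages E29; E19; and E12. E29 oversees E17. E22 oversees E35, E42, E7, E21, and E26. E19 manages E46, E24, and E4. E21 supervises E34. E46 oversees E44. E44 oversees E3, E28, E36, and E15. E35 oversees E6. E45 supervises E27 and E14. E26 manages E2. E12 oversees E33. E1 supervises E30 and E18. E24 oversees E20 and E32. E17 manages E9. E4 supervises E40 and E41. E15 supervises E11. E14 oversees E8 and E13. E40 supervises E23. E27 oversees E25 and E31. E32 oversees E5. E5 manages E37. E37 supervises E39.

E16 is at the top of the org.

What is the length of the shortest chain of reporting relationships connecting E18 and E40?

7

E18 is 2 levels below E16, and E40 is 5 levels below E16 (their lowest common manager). The shortest path runs up from E18 to E16 and back down to E40: 2 + 5 = 7 links.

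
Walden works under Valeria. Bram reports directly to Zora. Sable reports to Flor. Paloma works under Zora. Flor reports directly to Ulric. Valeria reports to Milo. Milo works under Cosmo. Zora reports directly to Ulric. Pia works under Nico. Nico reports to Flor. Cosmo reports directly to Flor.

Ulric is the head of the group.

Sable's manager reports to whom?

Ulric

Sable reports to Flor, and Flor reports to Ulric. So Sable's skip-level manager is Ulric.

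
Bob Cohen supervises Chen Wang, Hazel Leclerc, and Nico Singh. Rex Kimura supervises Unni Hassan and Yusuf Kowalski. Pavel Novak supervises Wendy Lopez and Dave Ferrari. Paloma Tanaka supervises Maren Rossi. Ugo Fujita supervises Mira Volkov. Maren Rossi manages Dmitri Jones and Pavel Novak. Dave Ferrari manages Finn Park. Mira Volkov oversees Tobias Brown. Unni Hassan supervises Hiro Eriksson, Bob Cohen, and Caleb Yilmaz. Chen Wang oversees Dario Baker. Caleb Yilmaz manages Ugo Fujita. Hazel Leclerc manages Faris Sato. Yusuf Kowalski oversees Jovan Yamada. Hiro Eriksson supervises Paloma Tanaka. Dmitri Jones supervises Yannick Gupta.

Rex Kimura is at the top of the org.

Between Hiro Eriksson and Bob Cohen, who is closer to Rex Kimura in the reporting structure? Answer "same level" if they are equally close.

Both Hiro Eriksson and Bob Cohen are 2 levels below Rex Kimura.

same level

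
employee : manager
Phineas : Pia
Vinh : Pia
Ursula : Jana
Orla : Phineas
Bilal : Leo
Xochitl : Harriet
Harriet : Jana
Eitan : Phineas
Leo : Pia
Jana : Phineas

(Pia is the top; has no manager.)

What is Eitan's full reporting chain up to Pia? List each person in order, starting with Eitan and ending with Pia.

Eitan reports to Phineas. Phineas reports to Pia. Pia is at the top.

Eitan -> Phineas -> Pia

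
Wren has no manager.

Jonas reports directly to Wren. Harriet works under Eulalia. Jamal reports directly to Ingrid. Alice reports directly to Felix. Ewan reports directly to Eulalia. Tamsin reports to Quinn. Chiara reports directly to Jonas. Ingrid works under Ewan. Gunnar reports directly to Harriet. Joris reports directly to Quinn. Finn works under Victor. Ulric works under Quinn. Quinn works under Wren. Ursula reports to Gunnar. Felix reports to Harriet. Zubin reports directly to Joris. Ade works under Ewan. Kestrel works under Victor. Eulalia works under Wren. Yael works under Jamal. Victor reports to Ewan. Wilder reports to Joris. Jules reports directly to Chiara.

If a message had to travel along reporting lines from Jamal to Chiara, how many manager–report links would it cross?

Jamal is 4 levels below Wren, and Chiara is 2 levels below Wren (their lowest common manager). The shortest path runs up from Jamal to Wren and back down to Chiara: 4 + 2 = 6 links.

6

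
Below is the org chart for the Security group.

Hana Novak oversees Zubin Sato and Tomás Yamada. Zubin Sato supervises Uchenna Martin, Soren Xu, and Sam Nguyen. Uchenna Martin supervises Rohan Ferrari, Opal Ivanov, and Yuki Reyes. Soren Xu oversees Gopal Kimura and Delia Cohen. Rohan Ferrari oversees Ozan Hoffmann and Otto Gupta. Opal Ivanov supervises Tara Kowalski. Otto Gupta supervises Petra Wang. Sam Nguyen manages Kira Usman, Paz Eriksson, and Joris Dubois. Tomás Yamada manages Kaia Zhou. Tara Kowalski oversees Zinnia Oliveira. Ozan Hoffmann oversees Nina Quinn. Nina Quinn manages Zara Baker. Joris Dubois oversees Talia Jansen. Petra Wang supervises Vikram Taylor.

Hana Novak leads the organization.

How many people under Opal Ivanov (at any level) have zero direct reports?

1

The only person in Opal Ivanov's organization with no one reporting to them is Zinnia Oliveira. That is 1.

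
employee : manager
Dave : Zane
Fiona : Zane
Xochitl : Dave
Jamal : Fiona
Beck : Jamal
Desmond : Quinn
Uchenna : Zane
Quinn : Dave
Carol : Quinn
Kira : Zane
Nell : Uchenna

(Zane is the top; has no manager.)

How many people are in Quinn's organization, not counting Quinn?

Quinn directly manages Carol, Desmond. Carol has no reports. Desmond has no reports. So Quinn's organization is 2 direct reports plus everyone under them: 1 + 1 = 2.

2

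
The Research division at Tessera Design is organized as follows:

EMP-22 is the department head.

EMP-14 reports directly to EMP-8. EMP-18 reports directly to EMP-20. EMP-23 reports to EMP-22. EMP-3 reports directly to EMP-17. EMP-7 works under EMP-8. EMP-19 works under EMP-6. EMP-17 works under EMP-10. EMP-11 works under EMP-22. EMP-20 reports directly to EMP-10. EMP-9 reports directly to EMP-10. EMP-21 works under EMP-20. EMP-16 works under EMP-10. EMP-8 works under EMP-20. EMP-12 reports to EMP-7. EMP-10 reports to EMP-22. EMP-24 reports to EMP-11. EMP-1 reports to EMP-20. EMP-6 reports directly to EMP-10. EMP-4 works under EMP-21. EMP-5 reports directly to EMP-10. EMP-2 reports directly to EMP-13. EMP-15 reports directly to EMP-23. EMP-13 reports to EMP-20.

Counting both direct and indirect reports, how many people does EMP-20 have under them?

10

EMP-20 directly manages EMP-8, EMP-1, EMP-18, EMP-21, EMP-13. Under EMP-8: EMP-14, EMP-7, EMP-12 (3). EMP-1 has no reports. EMP-18 has no reports. Under EMP-21: EMP-4 (1). Under EMP-13: EMP-2 (1). So EMP-20's organization is 5 direct reports plus everyone under them: 4 + 1 + 1 + 2 + 2 = 10.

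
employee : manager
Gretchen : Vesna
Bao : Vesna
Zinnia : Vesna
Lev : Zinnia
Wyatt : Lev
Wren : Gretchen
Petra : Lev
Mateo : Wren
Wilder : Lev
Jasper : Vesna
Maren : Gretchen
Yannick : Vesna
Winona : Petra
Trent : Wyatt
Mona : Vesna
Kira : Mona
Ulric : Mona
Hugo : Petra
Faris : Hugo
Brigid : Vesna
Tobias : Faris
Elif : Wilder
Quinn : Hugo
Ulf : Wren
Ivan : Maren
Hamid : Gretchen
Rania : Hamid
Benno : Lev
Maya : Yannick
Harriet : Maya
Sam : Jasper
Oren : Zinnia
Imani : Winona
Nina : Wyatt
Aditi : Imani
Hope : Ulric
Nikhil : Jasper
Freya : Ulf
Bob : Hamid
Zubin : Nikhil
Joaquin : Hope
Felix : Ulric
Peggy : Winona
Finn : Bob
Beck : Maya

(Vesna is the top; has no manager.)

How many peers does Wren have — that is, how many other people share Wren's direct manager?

2

Wren reports to Gretchen. Gretchen's other direct reports are Maren, Hamid — 2 peers.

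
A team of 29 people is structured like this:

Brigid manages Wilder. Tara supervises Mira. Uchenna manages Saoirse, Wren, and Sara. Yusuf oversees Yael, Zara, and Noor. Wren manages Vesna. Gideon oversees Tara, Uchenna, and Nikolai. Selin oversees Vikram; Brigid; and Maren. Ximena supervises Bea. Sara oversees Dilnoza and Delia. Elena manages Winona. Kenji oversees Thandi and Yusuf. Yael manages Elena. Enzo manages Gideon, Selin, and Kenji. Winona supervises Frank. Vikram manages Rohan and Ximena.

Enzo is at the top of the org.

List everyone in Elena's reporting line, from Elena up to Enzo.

Elena -> Yael -> Yusuf -> Kenji -> Enzo

Elena reports to Yael. Yael reports to Yusuf. Yusuf reports to Kenji. Kenji reports to Enzo. Enzo is at the top.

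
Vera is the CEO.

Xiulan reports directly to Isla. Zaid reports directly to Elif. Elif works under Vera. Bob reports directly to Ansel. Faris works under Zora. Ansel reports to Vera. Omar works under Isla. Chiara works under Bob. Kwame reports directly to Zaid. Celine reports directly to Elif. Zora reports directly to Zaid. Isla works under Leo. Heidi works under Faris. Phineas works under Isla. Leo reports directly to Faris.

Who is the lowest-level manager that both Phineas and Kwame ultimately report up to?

Phineas's chain of managers is Isla, Leo, Faris, Zora, Zaid, Elif, Vera. Kwame's chain of managers is Zaid, Elif, Vera. The first manager that appears in both chains is Zaid.

Zaid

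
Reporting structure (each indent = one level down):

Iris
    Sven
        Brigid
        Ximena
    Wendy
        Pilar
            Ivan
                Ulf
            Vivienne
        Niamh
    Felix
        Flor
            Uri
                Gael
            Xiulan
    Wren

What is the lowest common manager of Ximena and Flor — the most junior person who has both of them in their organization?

Ximena's chain of managers is Sven, Iris. Flor's chain of managers is Felix, Iris. The first manager that appears in both chains is Iris.

Iris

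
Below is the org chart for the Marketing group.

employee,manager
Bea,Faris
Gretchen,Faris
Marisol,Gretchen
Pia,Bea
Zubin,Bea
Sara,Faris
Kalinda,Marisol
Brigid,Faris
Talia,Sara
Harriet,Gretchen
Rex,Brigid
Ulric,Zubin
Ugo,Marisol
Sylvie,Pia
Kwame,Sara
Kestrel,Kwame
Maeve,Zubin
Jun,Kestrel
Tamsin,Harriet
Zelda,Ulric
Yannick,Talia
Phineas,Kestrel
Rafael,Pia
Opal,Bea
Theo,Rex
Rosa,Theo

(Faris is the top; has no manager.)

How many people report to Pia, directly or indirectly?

Pia directly manages Sylvie, Rafael. Sylvie has no reports. Rafael has no reports. So Pia's organization is 2 direct reports plus everyone under them: 1 + 1 = 2.

2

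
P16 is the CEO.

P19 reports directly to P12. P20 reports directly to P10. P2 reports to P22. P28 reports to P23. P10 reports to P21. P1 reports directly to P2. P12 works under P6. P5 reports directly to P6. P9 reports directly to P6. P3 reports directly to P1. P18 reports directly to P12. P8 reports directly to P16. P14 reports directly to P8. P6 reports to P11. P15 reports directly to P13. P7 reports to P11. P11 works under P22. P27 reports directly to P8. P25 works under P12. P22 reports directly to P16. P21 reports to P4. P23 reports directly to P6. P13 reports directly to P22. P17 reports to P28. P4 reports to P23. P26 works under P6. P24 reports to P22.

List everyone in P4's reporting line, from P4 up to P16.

P4 -> P23 -> P6 -> P11 -> P22 -> P16

P4 reports to P23. P23 reports to P6. P6 reports to P11. P11 reports to P22. P22 reports to P16. P16 is at the top.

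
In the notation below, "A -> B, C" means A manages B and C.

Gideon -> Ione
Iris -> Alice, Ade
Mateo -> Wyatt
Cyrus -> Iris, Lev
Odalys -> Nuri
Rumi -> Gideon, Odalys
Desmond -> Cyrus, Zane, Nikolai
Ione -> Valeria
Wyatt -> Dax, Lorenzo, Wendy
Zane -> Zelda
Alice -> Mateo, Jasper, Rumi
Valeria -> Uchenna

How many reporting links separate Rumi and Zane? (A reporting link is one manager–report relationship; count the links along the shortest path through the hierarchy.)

5

Rumi is 4 levels below Desmond, and Zane is 1 level below Desmond (their lowest common manager). The shortest path runs up from Rumi to Desmond and back down to Zane: 4 + 1 = 5 links.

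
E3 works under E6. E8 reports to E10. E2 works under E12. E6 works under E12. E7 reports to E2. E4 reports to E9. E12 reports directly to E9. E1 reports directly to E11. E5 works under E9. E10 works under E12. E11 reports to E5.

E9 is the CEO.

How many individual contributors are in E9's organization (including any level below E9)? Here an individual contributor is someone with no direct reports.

The people in E9's organization with no one reporting to them are E4, E8, E7, E3, E1. That is 5.

5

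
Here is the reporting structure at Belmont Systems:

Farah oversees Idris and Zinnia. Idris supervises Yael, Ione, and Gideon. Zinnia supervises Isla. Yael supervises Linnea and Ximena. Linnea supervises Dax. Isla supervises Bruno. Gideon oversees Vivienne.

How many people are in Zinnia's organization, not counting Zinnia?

2

Zinnia directly manages Isla. Under Isla: Bruno (1). That's 2 in total.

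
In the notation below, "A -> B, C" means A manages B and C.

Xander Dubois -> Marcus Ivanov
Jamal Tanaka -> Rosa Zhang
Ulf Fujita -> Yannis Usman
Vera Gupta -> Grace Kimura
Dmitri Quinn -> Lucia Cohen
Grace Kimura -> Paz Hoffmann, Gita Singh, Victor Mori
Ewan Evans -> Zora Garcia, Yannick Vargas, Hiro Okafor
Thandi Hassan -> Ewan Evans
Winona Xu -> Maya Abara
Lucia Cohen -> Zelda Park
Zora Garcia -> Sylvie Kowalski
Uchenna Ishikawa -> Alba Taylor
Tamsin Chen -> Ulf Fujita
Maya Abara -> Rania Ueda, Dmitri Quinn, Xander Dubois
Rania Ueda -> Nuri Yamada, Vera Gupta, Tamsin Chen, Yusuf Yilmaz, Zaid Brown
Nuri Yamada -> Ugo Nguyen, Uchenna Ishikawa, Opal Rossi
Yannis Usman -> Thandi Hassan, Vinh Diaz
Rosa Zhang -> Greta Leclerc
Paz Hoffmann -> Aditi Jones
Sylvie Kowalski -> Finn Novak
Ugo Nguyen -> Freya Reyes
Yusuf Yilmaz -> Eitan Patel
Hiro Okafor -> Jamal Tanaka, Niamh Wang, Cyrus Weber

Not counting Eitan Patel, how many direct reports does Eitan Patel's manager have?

Eitan Patel reports to Yusuf Yilmaz, and Yusuf Yilmaz has no other direct reports. Eitan Patel has 0 peers.

0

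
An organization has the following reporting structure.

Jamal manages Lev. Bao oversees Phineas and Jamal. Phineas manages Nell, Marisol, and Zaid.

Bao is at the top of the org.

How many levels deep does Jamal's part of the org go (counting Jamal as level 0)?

1

The longest chain under Jamal runs Jamal → Lev, which is 1 level below Jamal.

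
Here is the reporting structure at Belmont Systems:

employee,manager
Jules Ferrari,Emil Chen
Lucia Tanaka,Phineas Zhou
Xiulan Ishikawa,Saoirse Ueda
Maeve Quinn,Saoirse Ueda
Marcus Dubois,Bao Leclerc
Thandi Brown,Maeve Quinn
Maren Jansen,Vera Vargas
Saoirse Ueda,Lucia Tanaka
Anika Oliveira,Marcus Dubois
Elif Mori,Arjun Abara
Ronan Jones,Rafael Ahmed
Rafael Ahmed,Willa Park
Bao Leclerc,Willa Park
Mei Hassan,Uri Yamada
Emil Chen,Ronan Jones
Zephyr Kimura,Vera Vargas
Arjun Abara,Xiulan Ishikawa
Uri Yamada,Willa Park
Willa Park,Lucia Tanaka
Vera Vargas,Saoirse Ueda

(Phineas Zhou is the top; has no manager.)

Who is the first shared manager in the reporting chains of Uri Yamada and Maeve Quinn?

Lucia Tanaka

Uri Yamada's chain of managers is Willa Park, Lucia Tanaka, Phineas Zhou. Maeve Quinn's chain of managers is Saoirse Ueda, Lucia Tanaka, Phineas Zhou. The first manager that appears in both chains is Lucia Tanaka.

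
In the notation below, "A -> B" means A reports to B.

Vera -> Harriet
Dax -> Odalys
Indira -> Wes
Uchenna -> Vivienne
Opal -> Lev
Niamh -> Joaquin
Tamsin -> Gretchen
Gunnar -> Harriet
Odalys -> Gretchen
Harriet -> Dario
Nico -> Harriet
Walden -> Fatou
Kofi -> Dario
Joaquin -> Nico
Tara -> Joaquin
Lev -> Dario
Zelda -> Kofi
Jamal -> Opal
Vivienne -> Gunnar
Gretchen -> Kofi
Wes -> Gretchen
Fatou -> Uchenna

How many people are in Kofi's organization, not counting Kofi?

Kofi directly manages Gretchen, Zelda. Under Gretchen: Wes, Indira, Tamsin, Odalys, Dax (5). Zelda has no reports. So Kofi's organization is 2 direct reports plus everyone under them: 6 + 1 = 7.

7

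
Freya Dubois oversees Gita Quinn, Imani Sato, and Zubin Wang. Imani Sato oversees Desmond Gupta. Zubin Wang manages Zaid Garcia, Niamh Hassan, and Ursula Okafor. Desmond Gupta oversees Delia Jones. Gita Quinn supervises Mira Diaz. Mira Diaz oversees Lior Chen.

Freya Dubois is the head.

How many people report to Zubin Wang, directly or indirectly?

Zubin Wang directly manages Zaid Garcia, Niamh Hassan, Ursula Okafor. Zaid Garcia has no reports. Niamh Hassan has no reports. Ursula Okafor has no reports. So Zubin Wang's organization is 3 direct reports plus everyone under them: 1 + 1 + 1 = 3.

3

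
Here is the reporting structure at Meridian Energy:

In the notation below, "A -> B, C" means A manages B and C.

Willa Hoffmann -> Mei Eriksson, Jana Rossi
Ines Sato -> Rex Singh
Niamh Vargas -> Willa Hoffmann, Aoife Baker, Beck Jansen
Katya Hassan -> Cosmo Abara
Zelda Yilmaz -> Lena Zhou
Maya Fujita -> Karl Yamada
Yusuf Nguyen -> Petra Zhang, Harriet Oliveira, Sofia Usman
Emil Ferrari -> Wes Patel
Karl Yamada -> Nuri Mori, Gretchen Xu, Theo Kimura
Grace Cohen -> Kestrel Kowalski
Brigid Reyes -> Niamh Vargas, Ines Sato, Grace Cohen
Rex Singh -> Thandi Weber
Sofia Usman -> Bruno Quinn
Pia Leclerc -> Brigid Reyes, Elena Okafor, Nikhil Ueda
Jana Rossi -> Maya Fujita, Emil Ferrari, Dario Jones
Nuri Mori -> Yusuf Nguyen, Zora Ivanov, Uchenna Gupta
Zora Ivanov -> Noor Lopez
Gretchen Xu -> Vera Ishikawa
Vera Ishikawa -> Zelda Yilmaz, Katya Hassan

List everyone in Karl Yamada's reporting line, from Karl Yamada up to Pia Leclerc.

Karl Yamada reports to Maya Fujita. Maya Fujita reports to Jana Rossi. Jana Rossi reports to Willa Hoffmann. Willa Hoffmann reports to Niamh Vargas. Niamh Vargas reports to Brigid Reyes. Brigid Reyes reports to Pia Leclerc. Pia Leclerc is at the top.

Karl Yamada -> Maya Fujita -> Jana Rossi -> Willa Hoffmann -> Niamh Vargas -> Brigid Reyes -> Pia Leclerc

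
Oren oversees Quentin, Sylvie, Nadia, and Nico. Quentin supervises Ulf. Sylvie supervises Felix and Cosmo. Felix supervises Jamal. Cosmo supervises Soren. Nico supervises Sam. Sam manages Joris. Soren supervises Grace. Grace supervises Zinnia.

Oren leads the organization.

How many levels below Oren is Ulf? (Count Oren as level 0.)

2

Chain from Ulf up to Oren: Ulf → Quentin → Oren. That is 2 steps up, so Ulf is 2 levels below Oren.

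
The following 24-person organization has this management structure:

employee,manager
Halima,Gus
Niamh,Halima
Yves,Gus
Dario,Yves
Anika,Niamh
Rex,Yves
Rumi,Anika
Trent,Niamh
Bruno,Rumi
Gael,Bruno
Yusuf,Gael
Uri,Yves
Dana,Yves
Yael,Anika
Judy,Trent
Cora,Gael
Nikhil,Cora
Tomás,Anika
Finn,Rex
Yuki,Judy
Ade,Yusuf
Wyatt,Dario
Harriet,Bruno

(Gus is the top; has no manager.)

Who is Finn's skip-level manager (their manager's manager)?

Yves

Finn reports to Rex, and Rex reports to Yves. So Finn's skip-level manager is Yves.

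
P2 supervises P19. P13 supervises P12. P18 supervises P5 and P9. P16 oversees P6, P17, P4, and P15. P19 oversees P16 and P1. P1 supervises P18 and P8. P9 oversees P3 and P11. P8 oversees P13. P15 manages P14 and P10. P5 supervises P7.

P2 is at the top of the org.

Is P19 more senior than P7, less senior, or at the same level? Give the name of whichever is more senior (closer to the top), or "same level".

P19 is 1 level below P2; P7 is 5. P19 is higher.

P19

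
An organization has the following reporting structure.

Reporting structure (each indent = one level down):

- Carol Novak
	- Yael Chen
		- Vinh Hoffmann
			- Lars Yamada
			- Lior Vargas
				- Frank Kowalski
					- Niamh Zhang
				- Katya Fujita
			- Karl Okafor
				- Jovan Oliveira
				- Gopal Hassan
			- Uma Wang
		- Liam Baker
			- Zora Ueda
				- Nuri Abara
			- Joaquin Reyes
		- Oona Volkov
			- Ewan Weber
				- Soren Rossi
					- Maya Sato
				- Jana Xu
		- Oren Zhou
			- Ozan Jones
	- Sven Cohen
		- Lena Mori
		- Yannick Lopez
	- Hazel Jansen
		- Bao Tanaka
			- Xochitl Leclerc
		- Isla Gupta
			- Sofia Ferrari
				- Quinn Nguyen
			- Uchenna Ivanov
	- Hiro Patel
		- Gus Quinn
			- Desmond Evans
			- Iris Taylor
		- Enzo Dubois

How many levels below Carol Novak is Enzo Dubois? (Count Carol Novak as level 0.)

Chain from Enzo Dubois up to Carol Novak: Enzo Dubois → Hiro Patel → Carol Novak. That is 2 steps up, so Enzo Dubois is 2 levels below Carol Novak.

2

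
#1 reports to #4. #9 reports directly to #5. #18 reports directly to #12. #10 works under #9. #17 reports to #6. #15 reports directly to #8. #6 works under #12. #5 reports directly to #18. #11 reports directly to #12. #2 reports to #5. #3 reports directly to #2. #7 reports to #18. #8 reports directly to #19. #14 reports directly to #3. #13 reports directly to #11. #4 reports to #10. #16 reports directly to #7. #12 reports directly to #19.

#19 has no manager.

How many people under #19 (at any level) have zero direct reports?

6

The people in #19's organization with no one reporting to them are #15, #17, #13, #16, #14, #1. That is 6.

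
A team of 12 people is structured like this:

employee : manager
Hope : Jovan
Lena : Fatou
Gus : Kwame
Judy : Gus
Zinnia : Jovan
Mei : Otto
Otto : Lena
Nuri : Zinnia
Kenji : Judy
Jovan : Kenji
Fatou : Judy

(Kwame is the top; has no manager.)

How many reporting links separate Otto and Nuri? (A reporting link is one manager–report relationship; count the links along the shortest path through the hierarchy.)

Otto is 3 levels below Judy, and Nuri is 4 levels below Judy (their lowest common manager). The shortest path runs up from Otto to Judy and back down to Nuri: 3 + 4 = 7 links.

7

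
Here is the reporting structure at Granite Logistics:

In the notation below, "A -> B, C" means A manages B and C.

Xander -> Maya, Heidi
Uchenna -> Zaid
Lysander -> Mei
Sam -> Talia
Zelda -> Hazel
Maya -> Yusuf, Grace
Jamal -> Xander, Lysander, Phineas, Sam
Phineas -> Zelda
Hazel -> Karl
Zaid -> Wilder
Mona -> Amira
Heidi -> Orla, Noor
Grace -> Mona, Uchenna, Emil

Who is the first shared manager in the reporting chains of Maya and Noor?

Xander

Maya's chain of managers is Xander, Jamal. Noor's chain of managers is Heidi, Xander, Jamal. The first manager that appears in both chains is Xander.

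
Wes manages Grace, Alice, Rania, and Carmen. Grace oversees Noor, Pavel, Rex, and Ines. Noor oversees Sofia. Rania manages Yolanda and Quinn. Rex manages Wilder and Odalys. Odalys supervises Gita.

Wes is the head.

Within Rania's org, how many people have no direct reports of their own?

2

The people in Rania's organization with no one reporting to them are Yolanda, Quinn. That is 2.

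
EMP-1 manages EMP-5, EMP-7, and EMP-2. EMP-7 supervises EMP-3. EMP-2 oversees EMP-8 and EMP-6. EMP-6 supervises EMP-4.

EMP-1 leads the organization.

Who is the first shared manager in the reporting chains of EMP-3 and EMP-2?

EMP-1

EMP-3's chain of managers is EMP-7, EMP-1. EMP-2's chain of managers is EMP-1. The first manager that appears in both chains is EMP-1.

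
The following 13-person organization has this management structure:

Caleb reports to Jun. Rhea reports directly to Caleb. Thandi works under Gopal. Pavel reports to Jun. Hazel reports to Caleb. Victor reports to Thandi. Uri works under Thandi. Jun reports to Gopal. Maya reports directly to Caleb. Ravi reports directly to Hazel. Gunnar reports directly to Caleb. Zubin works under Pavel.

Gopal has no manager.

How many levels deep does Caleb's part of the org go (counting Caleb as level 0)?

2

The longest chain under Caleb runs Caleb → Hazel → Ravi, which is 2 levels below Caleb.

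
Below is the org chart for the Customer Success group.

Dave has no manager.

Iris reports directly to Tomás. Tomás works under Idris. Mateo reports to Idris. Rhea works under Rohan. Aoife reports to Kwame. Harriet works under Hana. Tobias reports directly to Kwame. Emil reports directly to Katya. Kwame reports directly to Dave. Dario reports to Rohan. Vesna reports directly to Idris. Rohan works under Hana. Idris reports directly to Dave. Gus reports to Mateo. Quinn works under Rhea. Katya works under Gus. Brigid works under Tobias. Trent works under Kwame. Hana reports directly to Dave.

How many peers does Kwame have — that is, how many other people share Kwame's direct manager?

Kwame reports to Dave. Dave's other direct reports are Idris, Hana — 2 peers.

2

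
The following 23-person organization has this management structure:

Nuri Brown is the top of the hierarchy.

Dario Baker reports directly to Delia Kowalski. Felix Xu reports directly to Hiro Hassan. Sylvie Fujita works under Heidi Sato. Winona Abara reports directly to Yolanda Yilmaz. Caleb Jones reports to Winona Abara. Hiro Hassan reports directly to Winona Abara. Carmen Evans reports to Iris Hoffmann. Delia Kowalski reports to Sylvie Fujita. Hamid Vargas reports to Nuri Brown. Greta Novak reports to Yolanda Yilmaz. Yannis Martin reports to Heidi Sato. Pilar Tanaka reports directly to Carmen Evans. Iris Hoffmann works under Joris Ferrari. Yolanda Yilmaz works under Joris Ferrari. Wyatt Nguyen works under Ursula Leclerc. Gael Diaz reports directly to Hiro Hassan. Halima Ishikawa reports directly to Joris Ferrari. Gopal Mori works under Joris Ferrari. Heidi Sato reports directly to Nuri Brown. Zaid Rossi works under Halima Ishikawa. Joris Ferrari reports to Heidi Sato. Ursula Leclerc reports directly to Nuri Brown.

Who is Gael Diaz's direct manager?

Gael Diaz reports directly to Hiro Hassan.

Hiro Hassan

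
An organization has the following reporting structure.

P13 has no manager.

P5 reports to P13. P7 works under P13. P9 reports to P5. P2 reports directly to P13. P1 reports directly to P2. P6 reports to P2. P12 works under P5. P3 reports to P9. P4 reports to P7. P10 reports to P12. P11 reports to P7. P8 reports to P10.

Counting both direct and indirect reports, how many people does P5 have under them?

P5 directly manages P9, P12. Under P9: P3 (1). Under P12: P10, P8 (2). So P5's organization is 2 direct reports plus everyone under them: 2 + 3 = 5.

5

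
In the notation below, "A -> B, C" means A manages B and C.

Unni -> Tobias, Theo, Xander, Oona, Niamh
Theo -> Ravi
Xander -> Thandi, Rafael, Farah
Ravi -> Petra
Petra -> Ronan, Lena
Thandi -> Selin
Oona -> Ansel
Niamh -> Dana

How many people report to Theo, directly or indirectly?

Theo directly manages Ravi. Under Ravi: Petra, Lena, Ronan (3). That's 4 in total.

4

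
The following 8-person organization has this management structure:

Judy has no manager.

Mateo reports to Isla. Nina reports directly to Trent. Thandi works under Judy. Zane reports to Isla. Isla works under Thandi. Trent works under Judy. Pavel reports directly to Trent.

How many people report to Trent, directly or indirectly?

Trent directly manages Pavel, Nina. Pavel has no reports. Nina has no reports. So Trent's organization is 2 direct reports plus everyone under them: 1 + 1 = 2.

2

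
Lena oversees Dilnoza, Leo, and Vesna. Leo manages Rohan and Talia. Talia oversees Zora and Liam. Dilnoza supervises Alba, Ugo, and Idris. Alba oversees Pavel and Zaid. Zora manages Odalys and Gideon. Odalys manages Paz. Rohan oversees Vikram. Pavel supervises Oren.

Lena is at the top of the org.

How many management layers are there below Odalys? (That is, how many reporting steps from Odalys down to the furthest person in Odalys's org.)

1

The longest chain under Odalys runs Odalys → Paz, which is 1 level below Odalys.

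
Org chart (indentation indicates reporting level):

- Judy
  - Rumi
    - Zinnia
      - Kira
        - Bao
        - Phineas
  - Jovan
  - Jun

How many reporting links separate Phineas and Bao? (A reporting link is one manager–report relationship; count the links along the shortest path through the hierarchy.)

2

Phineas is 1 level below Kira, and Bao is 1 level below Kira (their lowest common manager). The shortest path runs up from Phineas to Kira and back down to Bao: 1 + 1 = 2 links.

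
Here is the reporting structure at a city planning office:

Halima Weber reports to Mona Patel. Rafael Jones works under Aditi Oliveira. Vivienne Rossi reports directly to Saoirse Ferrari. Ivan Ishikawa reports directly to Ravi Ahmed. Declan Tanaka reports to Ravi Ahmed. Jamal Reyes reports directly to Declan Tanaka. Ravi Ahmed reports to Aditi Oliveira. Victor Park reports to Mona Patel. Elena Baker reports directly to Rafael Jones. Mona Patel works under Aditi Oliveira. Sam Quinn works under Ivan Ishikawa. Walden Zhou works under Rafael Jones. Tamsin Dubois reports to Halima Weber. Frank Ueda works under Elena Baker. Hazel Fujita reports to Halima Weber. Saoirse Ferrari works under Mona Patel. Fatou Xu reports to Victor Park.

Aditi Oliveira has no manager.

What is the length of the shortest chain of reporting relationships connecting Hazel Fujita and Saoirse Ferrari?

3

Hazel Fujita is 2 levels below Mona Patel, and Saoirse Ferrari is 1 level below Mona Patel (their lowest common manager). The shortest path runs up from Hazel Fujita to Mona Patel and back down to Saoirse Ferrari: 2 + 1 = 3 links.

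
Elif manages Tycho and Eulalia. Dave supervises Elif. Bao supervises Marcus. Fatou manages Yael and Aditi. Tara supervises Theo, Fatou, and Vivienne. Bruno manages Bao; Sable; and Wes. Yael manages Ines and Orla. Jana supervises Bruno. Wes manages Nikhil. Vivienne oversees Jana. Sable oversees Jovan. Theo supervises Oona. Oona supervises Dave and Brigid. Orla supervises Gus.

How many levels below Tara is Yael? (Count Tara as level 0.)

2

Chain from Yael up to Tara: Yael → Fatou → Tara. That is 2 steps up, so Yael is 2 levels below Tara.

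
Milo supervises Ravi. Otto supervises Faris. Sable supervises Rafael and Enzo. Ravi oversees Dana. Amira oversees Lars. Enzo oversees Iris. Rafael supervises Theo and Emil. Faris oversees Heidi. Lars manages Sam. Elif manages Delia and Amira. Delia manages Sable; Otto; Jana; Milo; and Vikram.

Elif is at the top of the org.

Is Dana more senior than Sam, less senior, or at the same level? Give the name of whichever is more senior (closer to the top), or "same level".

Sam

Dana is 4 levels below Elif; Sam is 3. Sam is higher.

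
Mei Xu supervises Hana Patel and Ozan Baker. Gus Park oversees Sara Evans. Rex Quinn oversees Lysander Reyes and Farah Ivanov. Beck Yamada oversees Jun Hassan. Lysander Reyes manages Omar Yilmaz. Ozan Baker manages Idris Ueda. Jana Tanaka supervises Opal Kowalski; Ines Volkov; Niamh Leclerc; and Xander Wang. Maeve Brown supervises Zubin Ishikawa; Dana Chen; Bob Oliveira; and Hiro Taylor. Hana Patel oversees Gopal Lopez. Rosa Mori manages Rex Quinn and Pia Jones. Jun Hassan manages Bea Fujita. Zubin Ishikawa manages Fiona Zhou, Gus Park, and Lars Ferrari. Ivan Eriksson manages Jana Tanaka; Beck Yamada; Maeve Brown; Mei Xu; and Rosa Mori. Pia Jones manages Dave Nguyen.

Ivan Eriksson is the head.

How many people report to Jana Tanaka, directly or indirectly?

4

Jana Tanaka directly manages Opal Kowalski, Ines Volkov, Niamh Leclerc, Xander Wang. Opal Kowalski has no reports. Ines Volkov has no reports. Niamh Leclerc has no reports. Xander Wang has no reports. So Jana Tanaka's organization is 4 direct reports plus everyone under them: 1 + 1 + 1 + 1 = 4.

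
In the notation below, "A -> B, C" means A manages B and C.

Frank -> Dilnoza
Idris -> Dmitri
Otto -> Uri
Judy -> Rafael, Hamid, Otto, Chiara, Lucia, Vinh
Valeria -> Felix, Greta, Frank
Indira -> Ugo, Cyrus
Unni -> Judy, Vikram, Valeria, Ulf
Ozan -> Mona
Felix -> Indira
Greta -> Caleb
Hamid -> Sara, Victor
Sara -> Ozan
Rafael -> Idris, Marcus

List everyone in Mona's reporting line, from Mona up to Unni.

Mona reports to Ozan. Ozan reports to Sara. Sara reports to Hamid. Hamid reports to Judy. Judy reports to Unni. Unni is at the top.

Mona -> Ozan -> Sara -> Hamid -> Judy -> Unni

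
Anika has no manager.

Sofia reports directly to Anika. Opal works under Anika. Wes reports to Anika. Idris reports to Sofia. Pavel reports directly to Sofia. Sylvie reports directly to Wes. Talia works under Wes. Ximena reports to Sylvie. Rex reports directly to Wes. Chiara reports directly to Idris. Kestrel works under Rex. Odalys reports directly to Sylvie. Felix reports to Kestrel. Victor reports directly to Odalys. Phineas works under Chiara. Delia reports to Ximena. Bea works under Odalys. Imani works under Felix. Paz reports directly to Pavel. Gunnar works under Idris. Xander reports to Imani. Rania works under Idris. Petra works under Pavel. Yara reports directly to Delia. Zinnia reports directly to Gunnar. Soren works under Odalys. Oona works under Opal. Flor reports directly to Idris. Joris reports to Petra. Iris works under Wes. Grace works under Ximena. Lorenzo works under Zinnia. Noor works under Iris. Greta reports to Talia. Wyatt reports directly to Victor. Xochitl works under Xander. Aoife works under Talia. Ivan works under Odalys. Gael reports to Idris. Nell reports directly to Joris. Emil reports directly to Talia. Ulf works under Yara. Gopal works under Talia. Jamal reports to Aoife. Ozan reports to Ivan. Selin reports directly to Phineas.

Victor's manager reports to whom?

Victor reports to Odalys, and Odalys reports to Sylvie. So Victor's skip-level manager is Sylvie.

Sylvie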